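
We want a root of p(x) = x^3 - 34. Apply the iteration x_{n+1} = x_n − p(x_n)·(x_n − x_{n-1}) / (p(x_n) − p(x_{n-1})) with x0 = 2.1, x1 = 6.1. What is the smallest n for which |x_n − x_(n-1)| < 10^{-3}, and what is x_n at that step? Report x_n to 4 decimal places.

p(2.1) = -24.739000, p(6.1) = 192.981000
x2 = 6.100000 − 192.981000·(4.000000)/(217.720000) = 2.554510;  |Δ| = 3.545490
p(2.554510) = -17.330483
x3 = 2.554510 − (-17.330483)·(-3.545490)/(-210.311483) = 2.846672;  |Δ| = 0.292162
p(2.846672) = -10.931863
x4 = 2.846672 − (-10.931863)·(0.292162)/(6.398620) = 3.345823;  |Δ| = 0.499151
p(3.345823) = 3.454932
x5 = 3.345823 − 3.454932·(0.499151)/(14.386795) = 3.225954;  |Δ| = 0.119869
p(3.225954) = -0.428202
x6 = 3.225954 − (-0.428202)·(-0.119869)/(-3.883134) = 3.239172;  |Δ| = 0.013218
p(3.239172) = -0.013831
x7 = 3.239172 − (-0.013831)·(0.013218)/(0.414371) = 3.239614;  |Δ| = 0.000441
|x7 − x6| = 0.000441 < 10^{-3}

n = 7, x_n = 3.2396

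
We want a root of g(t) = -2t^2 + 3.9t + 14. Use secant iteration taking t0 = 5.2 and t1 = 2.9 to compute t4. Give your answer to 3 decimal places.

3.793

g(5.2) = -19.80000, g(2.9) = 8.49000
t2 = 2.90000 − 8.49000·(2.90000 − 5.20000) / (8.49000 − (-19.80000)) = 2.90000 − (-19.52700)/(28.29000) = 3.59024
g(3.59024) = 2.22225
t3 = 3.59024 − 2.22225·(3.59024 − 2.90000) / (2.22225 − 8.49000) = 3.59024 − (1.53389)/(-6.26775) = 3.83497
g(3.83497) = -0.45763
t4 = 3.83497 − (-0.45763)·(3.83497 − 3.59024) / (-0.45763 − 2.22225) = 3.83497 − (-0.11199)/(-2.67988) = 3.79318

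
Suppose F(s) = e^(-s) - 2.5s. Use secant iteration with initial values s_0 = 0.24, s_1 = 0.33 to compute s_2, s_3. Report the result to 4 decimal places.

F(0.24) = 0.186628, F(0.33) = -0.106076
s_2 = 0.330000 − (-0.106076)·(0.330000 − 0.240000) / (-0.106076 − 0.186628) = 0.330000 − (-0.009547)/(-0.292704) = 0.297384
F(0.297384) = -0.000701
s_3 = 0.297384 − (-0.000701)·(0.297384 − 0.330000) / (-0.000701 − (-0.106076)) = 0.297384 − (0.000023)/(0.105375) = 0.297167

0.2974, 0.2972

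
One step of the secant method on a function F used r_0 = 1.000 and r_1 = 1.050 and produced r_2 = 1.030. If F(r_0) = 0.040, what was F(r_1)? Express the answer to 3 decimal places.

The secant line through (1.000, 0.040) and (1.050, F(r_1)) crosses zero at r_2 = 1.030.
So (1.000, 0.040), (1.050, F(r_1)), (1.030, 0) are collinear:
F(r_1) = 0.040 · (1.050 − 1.030) / (1.000 − 1.030) = 0.040 · (0.02000)/(-0.03000) = -0.02667

-0.027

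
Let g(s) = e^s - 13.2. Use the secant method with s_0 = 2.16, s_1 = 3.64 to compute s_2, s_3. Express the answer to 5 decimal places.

g(2.16) = -4.5288623, g(3.64) = 24.8918367
s_2 = 3.6400000 − 24.8918367·(3.6400000 − 2.1600000) / (24.8918367 − (-4.5288623)) = 3.6400000 − (36.8399184)/(29.4206991) = 2.3878231
g(2.3878231) = -2.3102373
s_3 = 2.3878231 − (-2.3102373)·(2.3878231 − 3.6400000) / (-2.3102373 − 24.8918367) = 2.3878231 − (2.8928257)/(-27.2020740) = 2.4941689

2.38782, 2.49417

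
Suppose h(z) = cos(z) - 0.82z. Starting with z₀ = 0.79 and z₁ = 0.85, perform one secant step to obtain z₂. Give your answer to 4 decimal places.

h(0.79) = 0.056045, h(0.85) = -0.037017
z₂ = 0.850000 − (-0.037017)·(0.850000 − 0.790000) / (-0.037017 − 0.056045) = 0.850000 − (-0.002221)/(-0.093062) = 0.826134

0.8261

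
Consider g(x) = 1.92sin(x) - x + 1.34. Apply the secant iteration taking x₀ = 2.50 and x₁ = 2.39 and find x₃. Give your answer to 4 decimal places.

g(2.50) = -0.010933, g(2.39) = 0.260982
x₂ = 2.390000 − 0.260982·(2.390000 − 2.500000) / (0.260982 − (-0.010933)) = 2.390000 − (-0.028708)/(0.271916) = 2.495577
g(2.495577) = 0.000282
x₃ = 2.495577 − 0.000282·(2.495577 − 2.390000) / (0.000282 − 0.260982) = 2.495577 − (0.000030)/(-0.260700) = 2.495691

2.4957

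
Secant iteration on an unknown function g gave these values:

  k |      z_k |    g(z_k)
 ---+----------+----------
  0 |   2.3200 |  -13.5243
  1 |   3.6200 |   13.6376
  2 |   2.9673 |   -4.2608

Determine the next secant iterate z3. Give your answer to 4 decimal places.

z3 = 2.9673 − (-4.2608)·(2.9673 − 3.6200) / (-4.2608 − 13.6376)
   = 2.9673 − (2.781024)/(-17.898400) = 3.122678

3.1227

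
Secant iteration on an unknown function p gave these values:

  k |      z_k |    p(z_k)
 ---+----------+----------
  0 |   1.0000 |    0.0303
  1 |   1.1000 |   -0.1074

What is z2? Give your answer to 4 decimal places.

z2 = 1.1000 − (-0.1074)·(1.1000 − 1.0000) / (-0.1074 − 0.0303)
   = 1.1000 − (-0.010740)/(-0.137700) = 1.022004

1.0220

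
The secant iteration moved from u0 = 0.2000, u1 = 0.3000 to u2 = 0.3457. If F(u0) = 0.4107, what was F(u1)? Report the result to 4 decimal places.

0.1288

The secant line through (0.2000, 0.4107) and (0.3000, F(u1)) crosses zero at u2 = 0.3457.
So (0.2000, 0.4107), (0.3000, F(u1)), (0.3457, 0) are collinear:
F(u1) = 0.4107 · (0.3000 − 0.3457) / (0.2000 − 0.3457) = 0.4107 · (-0.045700)/(-0.145700) = 0.128819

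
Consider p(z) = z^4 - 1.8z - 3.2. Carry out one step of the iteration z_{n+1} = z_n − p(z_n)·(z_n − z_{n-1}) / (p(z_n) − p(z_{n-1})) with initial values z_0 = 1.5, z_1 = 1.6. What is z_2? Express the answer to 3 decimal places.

p(1.5) = -0.83750, p(1.6) = 0.47360
z_2 = 1.60000 − 0.47360·(1.60000 − 1.50000) / (0.47360 − (-0.83750)) = 1.60000 − (0.04736)/(1.31110) = 1.56388

1.564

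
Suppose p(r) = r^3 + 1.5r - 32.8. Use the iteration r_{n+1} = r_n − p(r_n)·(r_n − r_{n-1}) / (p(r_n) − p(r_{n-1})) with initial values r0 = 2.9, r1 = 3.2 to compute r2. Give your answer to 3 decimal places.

p(2.9) = -4.06100, p(3.2) = 4.76800
r2 = 3.20000 − 4.76800·(3.20000 − 2.90000) / (4.76800 − (-4.06100)) = 3.20000 − (1.43040)/(8.82900) = 3.03799

3.038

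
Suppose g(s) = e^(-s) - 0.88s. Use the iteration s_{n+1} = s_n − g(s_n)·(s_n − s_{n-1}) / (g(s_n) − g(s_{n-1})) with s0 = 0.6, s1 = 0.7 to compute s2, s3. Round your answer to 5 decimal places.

g(0.6) = 0.0208116, g(0.7) = -0.1194147
s2 = 0.7000000 − (-0.1194147)·(0.7000000 − 0.6000000) / (-0.1194147 − 0.0208116) = 0.7000000 − (-0.0119415)/(-0.1402263) = 0.6148415
g(0.6148415) = -0.0003339
s3 = 0.6148415 − (-0.0003339)·(0.6148415 − 0.7000000) / (-0.0003339 − (-0.1194147)) = 0.6148415 − (0.0000284)/(0.1190808) = 0.6146027

0.61484, 0.61460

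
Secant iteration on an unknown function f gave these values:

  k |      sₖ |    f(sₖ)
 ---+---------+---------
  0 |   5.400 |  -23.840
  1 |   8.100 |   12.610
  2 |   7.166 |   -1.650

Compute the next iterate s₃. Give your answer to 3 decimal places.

s₃ = 7.166 − (-1.650)·(7.166 − 8.100) / (-1.650 − 12.610)
   = 7.166 − (1.54110)/(-14.26000) = 7.27407

7.274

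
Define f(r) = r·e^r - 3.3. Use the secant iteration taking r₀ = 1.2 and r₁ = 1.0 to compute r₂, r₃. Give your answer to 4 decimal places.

f(1.2) = 0.684140, f(1.0) = -0.581718
r₂ = 1.000000 − (-0.581718)·(1.000000 − 1.200000) / (-0.581718 − 0.684140) = 1.000000 − (0.116344)/(-1.265858) = 1.091909
f(1.091909) = -0.046158
r₃ = 1.091909 − (-0.046158)·(1.091909 − 1.000000) / (-0.046158 − (-0.581718)) = 1.091909 − (-0.004242)/(0.535560) = 1.099830

1.0919, 1.0998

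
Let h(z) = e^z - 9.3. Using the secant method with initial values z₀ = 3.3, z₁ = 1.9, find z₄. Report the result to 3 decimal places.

2.228

h(3.3) = 17.81264, h(1.9) = -2.61411
z₂ = 1.90000 − (-2.61411)·(1.90000 − 3.30000) / (-2.61411 − 17.81264) = 1.90000 − (3.65975)/(-20.42674) = 2.07916
h(2.07916) = -1.30222
z₃ = 2.07916 − (-1.30222)·(2.07916 − 1.90000) / (-1.30222 − (-2.61411)) = 2.07916 − (-0.23331)/(1.31189) = 2.25701
h(2.25701) = 0.25446
z₄ = 2.25701 − 0.25446·(2.25701 − 2.07916) / (0.25446 − (-1.30222)) = 2.25701 − (0.04525)/(1.55667) = 2.22794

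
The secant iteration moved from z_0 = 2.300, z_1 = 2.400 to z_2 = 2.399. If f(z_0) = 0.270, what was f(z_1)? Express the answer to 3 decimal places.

-0.003

The secant line through (2.300, 0.270) and (2.400, f(z_1)) crosses zero at z_2 = 2.399.
So (2.300, 0.270), (2.400, f(z_1)), (2.399, 0) are collinear:
f(z_1) = 0.270 · (2.400 − 2.399) / (2.300 − 2.399) = 0.270 · (0.00100)/(-0.09900) = -0.00273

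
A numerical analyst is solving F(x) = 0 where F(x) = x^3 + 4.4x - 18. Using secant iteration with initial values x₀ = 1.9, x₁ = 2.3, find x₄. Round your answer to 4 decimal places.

F(1.9) = -2.781000, F(2.3) = 4.287000
x₂ = 2.300000 − 4.287000·(2.300000 − 1.900000) / (4.287000 − (-2.781000)) = 2.300000 − (1.714800)/(7.068000) = 2.057385
F(2.057385) = -0.238932
x₃ = 2.057385 − (-0.238932)·(2.057385 − 2.300000) / (-0.238932 − 4.287000) = 2.057385 − (0.057968)/(-4.525932) = 2.070193
F(2.070193) = -0.018919
x₄ = 2.070193 − (-0.018919)·(2.070193 − 2.057385) / (-0.018919 − (-0.238932)) = 2.070193 − (-0.000242)/(0.220013) = 2.071295

2.0713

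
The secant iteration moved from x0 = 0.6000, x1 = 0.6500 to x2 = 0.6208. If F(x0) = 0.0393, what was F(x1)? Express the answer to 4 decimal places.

-0.0552

The secant line through (0.6000, 0.0393) and (0.6500, F(x1)) crosses zero at x2 = 0.6208.
So (0.6000, 0.0393), (0.6500, F(x1)), (0.6208, 0) are collinear:
F(x1) = 0.0393 · (0.6500 − 0.6208) / (0.6000 − 0.6208) = 0.0393 · (0.029200)/(-0.020800) = -0.055171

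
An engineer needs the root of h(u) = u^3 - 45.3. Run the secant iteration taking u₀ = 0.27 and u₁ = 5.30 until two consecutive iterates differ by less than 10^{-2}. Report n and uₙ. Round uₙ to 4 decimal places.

n = 8, uₙ = 3.5648

h(0.27) = -45.280317, h(5.30) = 103.577000
u₂ = 5.300000 − 103.577000·(5.030000)/(148.857317) = 1.800056;  |Δ| = 3.499944
h(1.800056) = -39.467458
u₃ = 1.800056 − (-39.467458)·(-3.499944)/(-143.044458) = 2.765727;  |Δ| = 0.965671
h(2.765727) = -24.144277
u₄ = 2.765727 − (-24.144277)·(0.965671)/(15.323181) = 4.287306;  |Δ| = 1.521579
h(4.287306) = 33.504936
u₅ = 4.287306 − 33.504936·(1.521579)/(57.649213) = 3.402985;  |Δ| = 0.884321
h(3.402985) = -5.892391
u₆ = 3.402985 − (-5.892391)·(-0.884321)/(-39.397328) = 3.535247;  |Δ| = 0.132262
h(3.535247) = -1.116590
u₇ = 3.535247 − (-1.116590)·(0.132262)/(4.775801) = 3.566170;  |Δ| = 0.030923
h(3.566170) = 0.053007
u₈ = 3.566170 − 0.053007·(0.030923)/(1.169597) = 3.564768;  |Δ| = 0.001401
|u₈ − u₇| = 0.001401 < 10^{-2}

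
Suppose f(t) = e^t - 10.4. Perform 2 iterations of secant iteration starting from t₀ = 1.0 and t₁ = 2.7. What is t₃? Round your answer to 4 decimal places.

2.2949

f(1.0) = -7.681718, f(2.7) = 4.479732
t₂ = 2.700000 − 4.479732·(2.700000 − 1.000000) / (4.479732 − (-7.681718)) = 2.700000 − (7.615544)/(12.161450) = 2.073796
f(2.073796) = -2.445034
t₃ = 2.073796 − (-2.445034)·(2.073796 − 2.700000) / (-2.445034 − 4.479732) = 2.073796 − (1.531089)/(-6.924766) = 2.294900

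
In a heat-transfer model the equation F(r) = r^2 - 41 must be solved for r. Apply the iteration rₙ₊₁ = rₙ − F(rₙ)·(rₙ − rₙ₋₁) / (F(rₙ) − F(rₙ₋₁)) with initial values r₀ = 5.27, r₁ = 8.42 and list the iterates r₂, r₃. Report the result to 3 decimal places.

F(5.27) = -13.22710, F(8.42) = 29.89640
r₂ = 8.42000 − 29.89640·(8.42000 − 5.27000) / (29.89640 − (-13.22710)) = 8.42000 − (94.17366)/(43.12350) = 6.23619
F(6.23619) = -2.10997
r₃ = 6.23619 − (-2.10997)·(6.23619 − 8.42000) / (-2.10997 − 29.89640) = 6.23619 − (4.60778)/(-32.00637) = 6.38015

6.236, 6.380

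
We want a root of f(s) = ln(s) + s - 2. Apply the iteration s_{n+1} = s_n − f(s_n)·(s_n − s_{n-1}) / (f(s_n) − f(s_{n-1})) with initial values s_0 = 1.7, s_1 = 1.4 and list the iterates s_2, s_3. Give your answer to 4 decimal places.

1.5600, 1.5572

f(1.7) = 0.230628, f(1.4) = -0.263528
s_2 = 1.400000 − (-0.263528)·(1.400000 − 1.700000) / (-0.263528 − 0.230628) = 1.400000 − (0.079058)/(-0.494156) = 1.559987
f(1.559987) = 0.004664
s_3 = 1.559987 − 0.004664·(1.559987 − 1.400000) / (0.004664 − (-0.263528)) = 1.559987 − (0.000746)/(0.268192) = 1.557204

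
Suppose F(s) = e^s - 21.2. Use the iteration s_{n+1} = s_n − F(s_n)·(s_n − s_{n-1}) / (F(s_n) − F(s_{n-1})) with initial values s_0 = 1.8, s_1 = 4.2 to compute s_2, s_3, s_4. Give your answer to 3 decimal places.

2.400, 2.729, 3.180

F(1.8) = -15.15035, F(4.2) = 45.48633
s_2 = 4.20000 − 45.48633·(4.20000 − 1.80000) / (45.48633 − (-15.15035)) = 4.20000 − (109.16719)/(60.63668) = 2.39965
F(2.39965) = -10.18067
s_3 = 2.39965 − (-10.18067)·(2.39965 − 4.20000) / (-10.18067 − 45.48633) = 2.39965 − (18.32876)/(-55.66700) = 2.72891
F(2.72891) = -5.88385
s_4 = 2.72891 − (-5.88385)·(2.72891 − 2.39965) / (-5.88385 − (-10.18067)) = 2.72891 − (-1.93730)/(4.29683) = 3.17978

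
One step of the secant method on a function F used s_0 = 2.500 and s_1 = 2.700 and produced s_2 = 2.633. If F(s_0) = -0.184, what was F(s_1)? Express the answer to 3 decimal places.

0.093

The secant line through (2.500, -0.184) and (2.700, F(s_1)) crosses zero at s_2 = 2.633.
So (2.500, -0.184), (2.700, F(s_1)), (2.633, 0) are collinear:
F(s_1) = -0.184 · (2.700 − 2.633) / (2.500 − 2.633) = -0.184 · (0.06700)/(-0.13300) = 0.09269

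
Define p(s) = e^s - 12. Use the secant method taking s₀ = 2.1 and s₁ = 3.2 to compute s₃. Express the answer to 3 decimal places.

2.444

p(2.1) = -3.83383, p(3.2) = 12.53253
s₂ = 3.20000 − 12.53253·(3.20000 − 2.10000) / (12.53253 − (-3.83383)) = 3.20000 − (13.78578)/(16.36636) = 2.35768
p(2.35768) = -1.43364
s₃ = 2.35768 − (-1.43364)·(2.35768 − 3.20000) / (-1.43364 − 12.53253) = 2.35768 − (1.20759)/(-13.96617) = 2.44414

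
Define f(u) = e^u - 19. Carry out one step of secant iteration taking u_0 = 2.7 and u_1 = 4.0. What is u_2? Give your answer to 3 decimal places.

2.835

f(2.7) = -4.12027, f(4.0) = 35.59815
u_2 = 4.00000 − 35.59815·(4.00000 − 2.70000) / (35.59815 − (-4.12027)) = 4.00000 − (46.27760)/(39.71842) = 2.83486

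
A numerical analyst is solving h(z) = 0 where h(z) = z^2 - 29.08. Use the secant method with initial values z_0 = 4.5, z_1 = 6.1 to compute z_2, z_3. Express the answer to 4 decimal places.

5.3330, 5.3889

h(4.5) = -8.830000, h(6.1) = 8.130000
z_2 = 6.100000 − 8.130000·(6.100000 − 4.500000) / (8.130000 − (-8.830000)) = 6.100000 − (13.008000)/(16.960000) = 5.333019
h(5.333019) = -0.638910
z_3 = 5.333019 − (-0.638910)·(5.333019 − 6.100000) / (-0.638910 − 8.130000) = 5.333019 − (0.490032)/(-8.768910) = 5.388902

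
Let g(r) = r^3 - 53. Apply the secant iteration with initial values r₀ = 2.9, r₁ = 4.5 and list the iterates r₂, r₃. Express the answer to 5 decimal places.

3.58595, 3.72582

g(2.9) = -28.6110000, g(4.5) = 38.1250000
r₂ = 4.5000000 − 38.1250000·(4.5000000 − 2.9000000) / (38.1250000 − (-28.6110000)) = 4.5000000 − (61.0000000)/(66.7360000) = 3.5859506
g(3.5859506) = -6.8881112
r₃ = 3.5859506 − (-6.8881112)·(3.5859506 − 4.5000000) / (-6.8881112 − 38.1250000) = 3.5859506 − (6.2960739)/(-45.0131112) = 3.7258226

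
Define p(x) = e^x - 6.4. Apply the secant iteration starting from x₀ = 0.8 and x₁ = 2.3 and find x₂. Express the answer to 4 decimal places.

p(0.8) = -4.174459, p(2.3) = 3.574182
x₂ = 2.300000 − 3.574182·(2.300000 − 0.800000) / (3.574182 − (-4.174459)) = 2.300000 − (5.361274)/(7.748642) = 1.608101

1.6081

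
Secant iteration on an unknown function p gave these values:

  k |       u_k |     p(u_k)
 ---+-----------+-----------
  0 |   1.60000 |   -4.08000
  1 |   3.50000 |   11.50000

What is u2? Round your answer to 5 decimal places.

u2 = 3.50000 − 11.50000·(3.50000 − 1.60000) / (11.50000 − (-4.08000))
   = 3.50000 − (21.8500000)/(15.5800000) = 2.0975610

2.09756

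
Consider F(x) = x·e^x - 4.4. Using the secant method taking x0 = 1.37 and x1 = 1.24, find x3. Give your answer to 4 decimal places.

1.2547

F(1.37) = 0.991430, F(1.24) = -0.115039
x2 = 1.240000 − (-0.115039)·(1.240000 − 1.370000) / (-0.115039 − 0.991430) = 1.240000 − (0.014955)/(-1.106470) = 1.253516
F(1.253516) = -0.009389
x3 = 1.253516 − (-0.009389)·(1.253516 − 1.240000) / (-0.009389 − (-0.115039)) = 1.253516 − (-0.000127)/(0.105651) = 1.254717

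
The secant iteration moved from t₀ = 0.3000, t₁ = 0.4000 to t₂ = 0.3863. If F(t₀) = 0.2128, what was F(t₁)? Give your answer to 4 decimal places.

The secant line through (0.3000, 0.2128) and (0.4000, F(t₁)) crosses zero at t₂ = 0.3863.
So (0.3000, 0.2128), (0.4000, F(t₁)), (0.3863, 0) are collinear:
F(t₁) = 0.2128 · (0.4000 − 0.3863) / (0.3000 − 0.3863) = 0.2128 · (0.013700)/(-0.086300) = -0.033782

-0.0338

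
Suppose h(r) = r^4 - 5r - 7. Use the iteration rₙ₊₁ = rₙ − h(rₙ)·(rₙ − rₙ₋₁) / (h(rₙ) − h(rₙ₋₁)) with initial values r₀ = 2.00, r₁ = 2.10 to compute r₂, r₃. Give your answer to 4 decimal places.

2.0339, 2.0358

h(2.00) = -1.000000, h(2.10) = 1.948100
r₂ = 2.100000 − 1.948100·(2.100000 − 2.000000) / (1.948100 − (-1.000000)) = 2.100000 − (0.194810)/(2.948100) = 2.033920
h(2.033920) = -0.056229
r₃ = 2.033920 − (-0.056229)·(2.033920 − 2.100000) / (-0.056229 − 1.948100) = 2.033920 − (0.003716)/(-2.004329) = 2.035774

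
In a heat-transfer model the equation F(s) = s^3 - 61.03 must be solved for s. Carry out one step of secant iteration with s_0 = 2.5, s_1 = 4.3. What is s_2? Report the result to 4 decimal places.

F(2.5) = -45.405000, F(4.3) = 18.477000
s_2 = 4.300000 − 18.477000·(4.300000 − 2.500000) / (18.477000 − (-45.405000)) = 4.300000 − (33.258600)/(63.882000) = 3.779374

3.7794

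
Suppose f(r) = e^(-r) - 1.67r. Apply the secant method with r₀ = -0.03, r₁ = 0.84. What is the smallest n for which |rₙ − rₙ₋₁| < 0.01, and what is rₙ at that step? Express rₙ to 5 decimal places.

f(-0.03) = 1.0805545, f(0.84) = -0.9710895
r₂ = 0.8400000 − (-0.9710895)·(0.8700000)/(-2.0516440) = 0.4282093;  |Δ| = 0.4117907
f(0.4282093) = -0.0634346
r₃ = 0.4282093 − (-0.0634346)·(-0.4117907)/(0.9076549) = 0.3994299;  |Δ| = 0.0287794
f(0.3994299) = 0.0036543
r₄ = 0.3994299 − 0.0036543·(-0.0287794)/(0.0670889) = 0.4009975;  |Δ| = 0.0015676
|r₄ − r₃| = 0.0015676 < 0.01

n = 4, rₙ = 0.40100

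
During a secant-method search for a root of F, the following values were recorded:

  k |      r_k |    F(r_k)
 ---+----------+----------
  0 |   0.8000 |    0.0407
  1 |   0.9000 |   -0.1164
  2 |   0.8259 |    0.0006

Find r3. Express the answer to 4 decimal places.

0.8263

r3 = 0.8259 − 0.0006·(0.8259 − 0.9000) / (0.0006 − (-0.1164))
   = 0.8259 − (-0.000044)/(0.117000) = 0.826280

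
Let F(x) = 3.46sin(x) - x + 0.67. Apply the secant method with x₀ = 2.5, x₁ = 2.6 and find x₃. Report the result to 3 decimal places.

F(2.5) = 0.24071, F(2.6) = -0.14637
x₂ = 2.60000 − (-0.14637)·(2.60000 − 2.50000) / (-0.14637 − 0.24071) = 2.60000 − (-0.01464)/(-0.38708) = 2.56219
F(2.56219) = 0.00225
x₃ = 2.56219 − 0.00225·(2.56219 − 2.60000) / (0.00225 − (-0.14637)) = 2.56219 − (-0.00009)/(0.14862) = 2.56276

2.563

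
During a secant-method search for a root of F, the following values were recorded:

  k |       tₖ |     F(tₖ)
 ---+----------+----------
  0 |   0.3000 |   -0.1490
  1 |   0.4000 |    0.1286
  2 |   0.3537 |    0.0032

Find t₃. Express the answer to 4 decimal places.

0.3525

t₃ = 0.3537 − 0.0032·(0.3537 − 0.4000) / (0.0032 − 0.1286)
   = 0.3537 − (-0.000148)/(-0.125400) = 0.352519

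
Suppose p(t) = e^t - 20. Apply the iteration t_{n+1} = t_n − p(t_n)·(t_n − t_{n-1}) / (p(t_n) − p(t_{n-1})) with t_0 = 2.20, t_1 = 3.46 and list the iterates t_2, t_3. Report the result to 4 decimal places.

2.8067, 2.9542

p(2.20) = -10.974987, p(3.46) = 11.816977
t_2 = 3.460000 − 11.816977·(3.460000 − 2.200000) / (11.816977 − (-10.974987)) = 3.460000 − (14.889390)/(22.791963) = 2.806726
p(2.806726) = -3.444369
t_3 = 2.806726 − (-3.444369)·(2.806726 − 3.460000) / (-3.444369 − 11.816977) = 2.806726 − (2.250116)/(-15.261346) = 2.954165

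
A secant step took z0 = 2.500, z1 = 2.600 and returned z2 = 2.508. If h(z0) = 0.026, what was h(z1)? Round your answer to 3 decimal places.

-0.299

The secant line through (2.500, 0.026) and (2.600, h(z1)) crosses zero at z2 = 2.508.
So (2.500, 0.026), (2.600, h(z1)), (2.508, 0) are collinear:
h(z1) = 0.026 · (2.600 − 2.508) / (2.500 − 2.508) = 0.026 · (0.09200)/(-0.00800) = -0.29900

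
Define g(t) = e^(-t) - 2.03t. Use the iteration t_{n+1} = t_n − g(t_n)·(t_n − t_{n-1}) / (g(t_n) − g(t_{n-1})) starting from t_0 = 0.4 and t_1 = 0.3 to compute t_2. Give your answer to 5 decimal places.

g(0.4) = -0.1416800, g(0.3) = 0.1318182
t_2 = 0.3000000 − 0.1318182·(0.3000000 − 0.4000000) / (0.1318182 − (-0.1416800)) = 0.3000000 − (-0.0131818)/(0.2734982) = 0.3481971

0.34820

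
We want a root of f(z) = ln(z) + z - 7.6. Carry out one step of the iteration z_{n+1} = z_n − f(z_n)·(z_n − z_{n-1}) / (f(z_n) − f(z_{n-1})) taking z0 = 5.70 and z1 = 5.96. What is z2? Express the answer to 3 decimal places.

f(5.70) = -0.15953, f(5.96) = 0.14507
z2 = 5.96000 − 0.14507·(5.96000 − 5.70000) / (0.14507 − (-0.15953)) = 5.96000 − (0.03772)/(0.30460) = 5.83617

5.836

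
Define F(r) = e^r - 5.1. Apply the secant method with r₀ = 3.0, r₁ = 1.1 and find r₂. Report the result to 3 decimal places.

1.333

F(3.0) = 14.98554, F(1.1) = -2.09583
r₂ = 1.10000 − (-2.09583)·(1.10000 − 3.00000) / (-2.09583 − 14.98554) = 1.10000 − (3.98208)/(-17.08137) = 1.33312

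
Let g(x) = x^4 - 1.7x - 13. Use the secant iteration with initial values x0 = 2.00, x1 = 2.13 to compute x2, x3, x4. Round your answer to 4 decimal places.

g(2.00) = -0.400000, g(2.13) = 3.962462
x2 = 2.130000 − 3.962462·(2.130000 − 2.000000) / (3.962462 − (-0.400000)) = 2.130000 − (0.515120)/(4.362462) = 2.011920
g(2.011920) = -0.035404
x3 = 2.011920 − (-0.035404)·(2.011920 − 2.130000) / (-0.035404 − 3.962462) = 2.011920 − (0.004181)/(-3.997866) = 2.012966
g(2.012966) = -0.003091
x4 = 2.012966 − (-0.003091)·(2.012966 − 2.011920) / (-0.003091 − (-0.035404)) = 2.012966 − (-0.000003)/(0.032313) = 2.013066

2.0119, 2.0130, 2.0131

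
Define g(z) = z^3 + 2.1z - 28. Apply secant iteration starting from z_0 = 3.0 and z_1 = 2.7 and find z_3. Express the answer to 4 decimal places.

g(3.0) = 5.300000, g(2.7) = -2.647000
z_2 = 2.700000 − (-2.647000)·(2.700000 − 3.000000) / (-2.647000 − 5.300000) = 2.700000 − (0.794100)/(-7.947000) = 2.799924
g(2.799924) = -0.169934
z_3 = 2.799924 − (-0.169934)·(2.799924 − 2.700000) / (-0.169934 − (-2.647000)) = 2.799924 − (-0.016981)/(2.477066) = 2.806780

2.8068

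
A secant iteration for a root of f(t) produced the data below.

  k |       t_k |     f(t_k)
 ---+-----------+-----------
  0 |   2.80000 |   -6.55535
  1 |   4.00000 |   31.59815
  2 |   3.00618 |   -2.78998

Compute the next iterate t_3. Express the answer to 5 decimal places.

3.08681

t_3 = 3.00618 − (-2.78998)·(3.00618 − 4.00000) / (-2.78998 − 31.59815)
   = 3.00618 − (2.7727379)/(-34.3881300) = 3.0868107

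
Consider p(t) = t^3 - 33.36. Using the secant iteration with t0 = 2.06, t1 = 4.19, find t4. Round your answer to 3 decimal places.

3.230

p(2.06) = -24.61818, p(4.19) = 40.20006
t2 = 4.19000 − 40.20006·(4.19000 − 2.06000) / (40.20006 − (-24.61818)) = 4.19000 − (85.62613)/(64.81824) = 2.86898
p(2.86898) = -9.74527
t3 = 2.86898 − (-9.74527)·(2.86898 − 4.19000) / (-9.74527 − 40.20006) = 2.86898 − (12.87368)/(-49.94533) = 3.12674
p(3.12674) = -2.79152
t4 = 3.12674 − (-2.79152)·(3.12674 − 2.86898) / (-2.79152 − (-9.74527)) = 3.12674 − (-0.71953)/(6.95375) = 3.23021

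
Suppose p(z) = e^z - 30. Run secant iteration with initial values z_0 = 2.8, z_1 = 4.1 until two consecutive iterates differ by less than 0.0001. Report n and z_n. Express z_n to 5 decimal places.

p(2.8) = -13.5553532, p(4.1) = 30.3402876
z_2 = 4.1000000 − 30.3402876·(1.3000000)/(43.8956408) = 3.2014512;  |Δ| = 0.8985488
p(3.2014512) = -5.4318415
z_3 = 3.2014512 − (-5.4318415)·(-0.8985488)/(-35.7721291) = 3.3378919;  |Δ| = 0.1364407
p(3.3378919) = -1.8402983
z_4 = 3.3378919 − (-1.8402983)·(0.1364407)/(3.5915432) = 3.4078038;  |Δ| = 0.0699119
p(3.4078038) = 0.1988497
z_5 = 3.4078038 − 0.1988497·(0.0699119)/(2.0391480) = 3.4009863;  |Δ| = 0.0068175
p(3.4009863) = -0.0063318
z_6 = 3.4009863 − (-0.0063318)·(-0.0068175)/(-0.2051815) = 3.4011967;  |Δ| = 0.0002104
p(3.4011967) = -0.0000209
z_7 = 3.4011967 − (-0.0000209)·(0.0002104)/(0.0063109) = 3.4011974;  |Δ| = 0.0000007
|z_7 − z_6| = 0.0000007 < 0.0001

n = 7, z_n = 3.40120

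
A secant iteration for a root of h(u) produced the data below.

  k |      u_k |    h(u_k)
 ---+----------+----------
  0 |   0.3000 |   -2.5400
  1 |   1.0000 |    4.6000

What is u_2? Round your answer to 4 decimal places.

u_2 = 1.0000 − 4.6000·(1.0000 − 0.3000) / (4.6000 − (-2.5400))
   = 1.0000 − (3.220000)/(7.140000) = 0.549020

0.5490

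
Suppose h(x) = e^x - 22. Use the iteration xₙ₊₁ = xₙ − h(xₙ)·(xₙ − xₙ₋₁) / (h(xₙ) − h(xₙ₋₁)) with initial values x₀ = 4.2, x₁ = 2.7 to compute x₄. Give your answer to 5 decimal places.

h(4.2) = 44.6863310, h(2.7) = -7.1202683
x₂ = 2.7000000 − (-7.1202683)·(2.7000000 − 4.2000000) / (-7.1202683 − 44.6863310) = 2.7000000 − (10.6804024)/(-51.8065993) = 2.9061591
h(2.9061591) = -3.7135726
x₃ = 2.9061591 − (-3.7135726)·(2.9061591 − 2.7000000) / (-3.7135726 − (-7.1202683)) = 2.9061591 − (-0.7655868)/(3.4066956) = 3.1308891
h(3.1308891) = 0.8943269
x₄ = 3.1308891 − 0.8943269·(3.1308891 − 2.9061591) / (0.8943269 − (-3.7135726)) = 3.1308891 − (0.2009821)/(4.6078995) = 3.0872723

3.08727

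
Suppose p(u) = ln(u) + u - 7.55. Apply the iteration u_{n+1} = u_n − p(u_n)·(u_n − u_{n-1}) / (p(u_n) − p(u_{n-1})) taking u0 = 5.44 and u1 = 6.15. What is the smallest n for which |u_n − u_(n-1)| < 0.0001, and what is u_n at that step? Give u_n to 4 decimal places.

p(5.44) = -0.416221, p(6.15) = 0.416452
u2 = 6.150000 − 0.416452·(0.710000)/(0.832673) = 5.794901;  |Δ| = 0.355099
p(5.794901) = 0.001880
u3 = 5.794901 − 0.001880·(-0.355099)/(-0.414572) = 5.793291;  |Δ| = 0.001610
p(5.793291) = -0.000008
u4 = 5.793291 − (-0.000008)·(-0.001610)/(-0.001888) = 5.793298;  |Δ| = 0.000007
|u4 − u3| = 0.000007 < 0.0001

n = 4, u_n = 5.7933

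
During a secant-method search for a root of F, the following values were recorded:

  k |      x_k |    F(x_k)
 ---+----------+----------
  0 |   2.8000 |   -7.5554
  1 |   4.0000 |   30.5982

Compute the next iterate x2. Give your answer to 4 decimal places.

3.0376

x2 = 4.0000 − 30.5982·(4.0000 − 2.8000) / (30.5982 − (-7.5554))
   = 4.0000 − (36.717840)/(38.153600) = 3.037631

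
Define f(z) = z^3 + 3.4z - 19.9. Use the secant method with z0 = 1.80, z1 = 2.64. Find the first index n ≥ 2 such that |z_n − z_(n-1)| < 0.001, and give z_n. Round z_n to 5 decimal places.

f(1.80) = -7.9480000, f(2.64) = 7.4757440
z2 = 2.6400000 − 7.4757440·(0.8400000)/(15.4237440) = 2.2328599;  |Δ| = 0.4071401
f(2.2328599) = -1.1759889
z3 = 2.2328599 − (-1.1759889)·(-0.4071401)/(-8.6517329) = 2.2882005;  |Δ| = 0.0553406
f(2.2882005) = -0.1394173
z4 = 2.2882005 − (-0.1394173)·(0.0553406)/(1.0365717) = 2.2956437;  |Δ| = 0.0074432
f(2.2956437) = 0.0031855
z5 = 2.2956437 − 0.0031855·(0.0074432)/(0.1426028) = 2.2954775;  |Δ| = 0.0001663
|z5 − z4| = 0.0001663 < 0.001

n = 5, z_n = 2.29548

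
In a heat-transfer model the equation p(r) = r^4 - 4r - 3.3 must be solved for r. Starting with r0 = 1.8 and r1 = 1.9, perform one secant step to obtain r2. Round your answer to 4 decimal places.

1.8001

p(1.8) = -0.002400, p(1.9) = 2.132100
r2 = 1.900000 − 2.132100·(1.900000 − 1.800000) / (2.132100 − (-0.002400)) = 1.900000 − (0.213210)/(2.134500) = 1.800112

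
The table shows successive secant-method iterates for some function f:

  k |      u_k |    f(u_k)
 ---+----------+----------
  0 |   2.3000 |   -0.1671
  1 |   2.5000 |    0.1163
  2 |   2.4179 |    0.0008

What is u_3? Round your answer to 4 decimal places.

u_3 = 2.4179 − 0.0008·(2.4179 − 2.5000) / (0.0008 − 0.1163)
   = 2.4179 − (-0.000066)/(-0.115500) = 2.417331

2.4173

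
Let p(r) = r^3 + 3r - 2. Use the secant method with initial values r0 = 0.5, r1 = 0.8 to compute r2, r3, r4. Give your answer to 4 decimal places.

0.5874, 0.5953, 0.5961

p(0.5) = -0.375000, p(0.8) = 0.912000
r2 = 0.800000 − 0.912000·(0.800000 − 0.500000) / (0.912000 − (-0.375000)) = 0.800000 − (0.273600)/(1.287000) = 0.587413
p(0.587413) = -0.035073
r3 = 0.587413 − (-0.035073)·(0.587413 − 0.800000) / (-0.035073 − 0.912000) = 0.587413 − (0.007456)/(-0.947073) = 0.595285
p(0.595285) = -0.003195
r4 = 0.595285 − (-0.003195)·(0.595285 − 0.587413) / (-0.003195 − (-0.035073)) = 0.595285 − (-0.000025)/(0.031878) = 0.596075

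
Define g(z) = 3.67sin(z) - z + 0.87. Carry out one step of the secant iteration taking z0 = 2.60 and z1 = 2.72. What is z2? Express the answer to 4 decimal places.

g(2.60) = 0.161890, g(2.72) = -0.348184
z2 = 2.720000 − (-0.348184)·(2.720000 − 2.600000) / (-0.348184 − 0.161890) = 2.720000 − (-0.041782)/(-0.510074) = 2.638086

2.6381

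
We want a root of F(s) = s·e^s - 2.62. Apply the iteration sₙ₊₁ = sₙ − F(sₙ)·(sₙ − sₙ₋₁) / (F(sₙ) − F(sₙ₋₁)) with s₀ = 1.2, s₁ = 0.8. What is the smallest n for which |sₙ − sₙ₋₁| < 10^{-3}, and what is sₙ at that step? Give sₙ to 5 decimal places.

n = 5, sₙ = 0.98167

F(1.2) = 1.3641403, F(0.8) = -0.8395673
s₂ = 0.8000000 − (-0.8395673)·(-0.4000000)/(-2.2037076) = 0.9523918;  |Δ| = 0.1523918
F(0.9523918) = -0.1514943
s₃ = 0.9523918 − (-0.1514943)·(0.1523918)/(0.6880729) = 0.9859442;  |Δ| = 0.0335524
F(0.9859442) = 0.0226669
s₄ = 0.9859442 − 0.0226669·(0.0335524)/(0.1741613) = 0.9815774;  |Δ| = 0.0043668
F(0.9815774) = -0.0005015
s₅ = 0.9815774 − (-0.0005015)·(-0.0043668)/(-0.0231684) = 0.9816719;  |Δ| = 0.0000945
|s₅ − s₄| = 0.0000945 < 10^{-3}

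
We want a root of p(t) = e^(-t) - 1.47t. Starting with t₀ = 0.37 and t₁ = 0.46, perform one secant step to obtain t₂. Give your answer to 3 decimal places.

0.439

p(0.37) = 0.14683, p(0.46) = -0.04492
t₂ = 0.46000 − (-0.04492)·(0.46000 − 0.37000) / (-0.04492 − 0.14683) = 0.46000 − (-0.00404)/(-0.19175) = 0.43892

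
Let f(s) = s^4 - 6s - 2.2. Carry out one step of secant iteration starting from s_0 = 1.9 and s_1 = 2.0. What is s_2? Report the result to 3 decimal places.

f(1.9) = -0.56790, f(2.0) = 1.80000
s_2 = 2.00000 − 1.80000·(2.00000 − 1.90000) / (1.80000 − (-0.56790)) = 2.00000 − (0.18000)/(2.36790) = 1.92398

1.924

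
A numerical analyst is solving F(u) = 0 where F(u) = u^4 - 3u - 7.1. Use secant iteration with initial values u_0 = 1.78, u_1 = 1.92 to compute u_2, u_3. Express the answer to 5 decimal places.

1.88738, 1.89034

F(1.78) = -2.4012414, F(1.92) = 0.7295450
u_2 = 1.9200000 − 0.7295450·(1.9200000 − 1.7800000) / (0.7295450 − (-2.4012414)) = 1.9200000 − (0.1021363)/(3.1307864) = 1.8873768
F(1.8873768) = -0.0729245
u_3 = 1.8873768 − (-0.0729245)·(1.8873768 − 1.9200000) / (-0.0729245 − 0.7295450) = 1.8873768 − (0.0023790)/(-0.8024695) = 1.8903414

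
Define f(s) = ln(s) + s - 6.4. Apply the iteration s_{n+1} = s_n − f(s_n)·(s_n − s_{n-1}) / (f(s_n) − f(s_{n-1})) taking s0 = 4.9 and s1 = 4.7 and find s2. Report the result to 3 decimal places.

4.826

f(4.9) = 0.08924, f(4.7) = -0.15244
s2 = 4.70000 − (-0.15244)·(4.70000 − 4.90000) / (-0.15244 − 0.08924) = 4.70000 − (0.03049)/(-0.24167) = 4.82615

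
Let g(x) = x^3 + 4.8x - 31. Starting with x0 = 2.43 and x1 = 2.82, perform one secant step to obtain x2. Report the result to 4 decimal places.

2.6255

g(2.43) = -4.987093, g(2.82) = 4.961768
x2 = 2.820000 − 4.961768·(2.820000 − 2.430000) / (4.961768 − (-4.987093)) = 2.820000 − (1.935090)/(9.948861) = 2.625496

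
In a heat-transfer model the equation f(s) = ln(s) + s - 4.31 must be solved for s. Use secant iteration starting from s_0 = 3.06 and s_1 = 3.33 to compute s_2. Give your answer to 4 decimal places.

3.1602

f(3.06) = -0.131585, f(3.33) = 0.222972
s_2 = 3.330000 − 0.222972·(3.330000 − 3.060000) / (0.222972 − (-0.131585)) = 3.330000 − (0.060203)/(0.354557) = 3.160204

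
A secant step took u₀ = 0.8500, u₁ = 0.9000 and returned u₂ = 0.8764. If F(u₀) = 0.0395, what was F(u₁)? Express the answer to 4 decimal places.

-0.0353

The secant line through (0.8500, 0.0395) and (0.9000, F(u₁)) crosses zero at u₂ = 0.8764.
So (0.8500, 0.0395), (0.9000, F(u₁)), (0.8764, 0) are collinear:
F(u₁) = 0.0395 · (0.9000 − 0.8764) / (0.8500 − 0.8764) = 0.0395 · (0.023600)/(-0.026400) = -0.035311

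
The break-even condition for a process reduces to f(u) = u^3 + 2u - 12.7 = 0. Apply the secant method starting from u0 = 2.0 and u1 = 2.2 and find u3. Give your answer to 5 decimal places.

f(2.0) = -0.7000000, f(2.2) = 2.3480000
u2 = 2.2000000 − 2.3480000·(2.2000000 − 2.0000000) / (2.3480000 − (-0.7000000)) = 2.2000000 − (0.4696000)/(3.0480000) = 2.0459318
f(2.0459318) = -0.0442001
u3 = 2.0459318 − (-0.0442001)·(2.0459318 − 2.2000000) / (-0.0442001 − 2.3480000) = 2.0459318 − (0.0068098)/(-2.3922001) = 2.0487784

2.04878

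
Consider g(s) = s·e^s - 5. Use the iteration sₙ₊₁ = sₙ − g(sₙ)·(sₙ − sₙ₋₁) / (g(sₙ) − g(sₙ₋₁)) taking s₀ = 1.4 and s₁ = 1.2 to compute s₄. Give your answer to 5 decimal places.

1.32672

g(1.4) = 0.6772800, g(1.2) = -1.0158597
s₂ = 1.2000000 − (-1.0158597)·(1.2000000 − 1.4000000) / (-1.0158597 − 0.6772800) = 1.2000000 − (0.2031719)/(-1.6931396) = 1.3199972
g(1.3199972) = -0.0587085
s₃ = 1.3199972 − (-0.0587085)·(1.3199972 − 1.2000000) / (-0.0587085 − (-1.0158597)) = 1.3199972 − (-0.0070449)/(0.9571512) = 1.3273574
g(1.3273574) = 0.0055506
s₄ = 1.3273574 − 0.0055506·(1.3273574 − 1.3199972) / (0.0055506 − (-0.0587085)) = 1.3273574 − (0.0000409)/(0.0642591) = 1.3267216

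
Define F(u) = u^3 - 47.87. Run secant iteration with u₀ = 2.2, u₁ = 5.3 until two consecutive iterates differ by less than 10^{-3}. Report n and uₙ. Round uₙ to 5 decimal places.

F(2.2) = -37.2220000, F(5.3) = 101.0070000
u₂ = 5.3000000 − 101.0070000·(3.1000000)/(138.2290000) = 3.0347612;  |Δ| = 2.2652388
F(3.0347612) = -19.9205317
u₃ = 3.0347612 − (-19.9205317)·(-2.2652388)/(-120.9275317) = 3.4079166;  |Δ| = 0.3731554
F(3.4079166) = -8.2908138
u₄ = 3.4079166 − (-8.2908138)·(0.3731554)/(11.6297179) = 3.6739387;  |Δ| = 0.2660221
F(3.6739387) = 1.7201824
u₅ = 3.6739387 − 1.7201824·(0.2660221)/(10.0109962) = 3.6282283;  |Δ| = 0.0457104
F(3.6282283) = -0.1078563
u₆ = 3.6282283 − (-0.1078563)·(-0.0457104)/(-1.8280386) = 3.6309252;  |Δ| = 0.0026970
F(3.6309252) = -0.0012683
u₇ = 3.6309252 − (-0.0012683)·(0.0026970)/(0.1065880) = 3.6309573;  |Δ| = 0.0000321
|u₇ − u₆| = 0.0000321 < 10^{-3}

n = 7, uₙ = 3.63096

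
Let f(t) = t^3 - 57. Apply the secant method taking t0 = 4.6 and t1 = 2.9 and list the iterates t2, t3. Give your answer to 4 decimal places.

f(4.6) = 40.336000, f(2.9) = -32.611000
t2 = 2.900000 − (-32.611000)·(2.900000 − 4.600000) / (-32.611000 − 40.336000) = 2.900000 − (55.438700)/(-72.947000) = 3.659986
f(3.659986) = -7.972666
t3 = 3.659986 − (-7.972666)·(3.659986 − 2.900000) / (-7.972666 − (-32.611000)) = 3.659986 − (-6.059115)/(24.638334) = 3.905908

3.6600, 3.9059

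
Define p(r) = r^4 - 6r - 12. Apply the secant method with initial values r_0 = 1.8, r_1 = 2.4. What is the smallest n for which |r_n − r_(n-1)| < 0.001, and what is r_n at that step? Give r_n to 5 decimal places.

p(1.8) = -12.3024000, p(2.4) = 6.7776000
r_2 = 2.4000000 − 6.7776000·(0.6000000)/(19.0800000) = 2.1868679;  |Δ| = 0.2131321
p(2.1868679) = -2.2499408
r_3 = 2.1868679 − (-2.2499408)·(-0.2131321)/(-9.0275408) = 2.2399870;  |Δ| = 0.0531191
p(2.2399870) = -0.2641970
r_4 = 2.2399870 − (-0.2641970)·(0.0531191)/(1.9857438) = 2.2470543;  |Δ| = 0.0070673
p(2.2470543) = 0.0126310
r_5 = 2.2470543 − 0.0126310·(0.0070673)/(0.2768280) = 2.2467319;  |Δ| = 0.0003225
|r_5 − r_4| = 0.0003225 < 0.001

n = 5, r_n = 2.24673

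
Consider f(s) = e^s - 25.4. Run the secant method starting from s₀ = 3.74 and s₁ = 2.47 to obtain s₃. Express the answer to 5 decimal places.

f(3.74) = 16.6979902, f(2.47) = -13.5775531
s₂ = 2.4700000 − (-13.5775531)·(2.4700000 − 3.7400000) / (-13.5775531 − 16.6979902) = 2.4700000 − (17.2434925)/(-30.2755433) = 3.0395519
f(3.0395519) = -4.5041228
s₃ = 3.0395519 − (-4.5041228)·(3.0395519 − 2.4700000) / (-4.5041228 − (-13.5775531)) = 3.0395519 − (-2.5653316)/(9.0734303) = 3.3222819

3.32228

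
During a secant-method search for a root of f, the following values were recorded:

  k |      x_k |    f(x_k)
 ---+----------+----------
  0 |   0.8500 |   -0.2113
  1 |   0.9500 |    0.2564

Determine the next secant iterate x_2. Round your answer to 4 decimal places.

0.8952

x_2 = 0.9500 − 0.2564·(0.9500 − 0.8500) / (0.2564 − (-0.2113))
   = 0.9500 − (0.025640)/(0.467700) = 0.895179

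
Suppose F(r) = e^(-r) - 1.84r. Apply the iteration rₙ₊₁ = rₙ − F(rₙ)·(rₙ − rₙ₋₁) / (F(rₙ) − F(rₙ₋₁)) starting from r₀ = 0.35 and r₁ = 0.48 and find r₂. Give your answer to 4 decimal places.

0.3743

F(0.35) = 0.060688, F(0.48) = -0.264417
r₂ = 0.480000 − (-0.264417)·(0.480000 − 0.350000) / (-0.264417 − 0.060688) = 0.480000 − (-0.034374)/(-0.325105) = 0.374267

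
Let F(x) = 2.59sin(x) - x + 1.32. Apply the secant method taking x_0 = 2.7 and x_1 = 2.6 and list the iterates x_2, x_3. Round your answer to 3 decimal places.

2.617, 2.617

F(2.7) = -0.27309, F(2.6) = 0.05515
x_2 = 2.60000 − 0.05515·(2.60000 − 2.70000) / (0.05515 − (-0.27309)) = 2.60000 − (-0.00551)/(0.32823) = 2.61680
F(2.61680) = 0.00087
x_3 = 2.61680 − 0.00087·(2.61680 − 2.60000) / (0.00087 − 0.05515) = 2.61680 − (0.00001)/(-0.05428) = 2.61707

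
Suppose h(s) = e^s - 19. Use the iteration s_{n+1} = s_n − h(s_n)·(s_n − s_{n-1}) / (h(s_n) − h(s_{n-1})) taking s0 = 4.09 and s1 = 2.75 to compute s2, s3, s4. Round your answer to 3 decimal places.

h(4.09) = 40.73989, h(2.75) = -3.35737
s2 = 2.75000 − (-3.35737)·(2.75000 − 4.09000) / (-3.35737 − 40.73989) = 2.75000 − (4.49887)/(-44.09726) = 2.85202
h(2.85202) = -1.67723
s3 = 2.85202 − (-1.67723)·(2.85202 − 2.75000) / (-1.67723 − (-3.35737)) = 2.85202 − (-0.17111)/(1.68013) = 2.95387
h(2.95387) = 0.17998
s4 = 2.95387 − 0.17998·(2.95387 − 2.85202) / (0.17998 − (-1.67723)) = 2.95387 − (0.01833)/(1.85721) = 2.94400

2.852, 2.954, 2.944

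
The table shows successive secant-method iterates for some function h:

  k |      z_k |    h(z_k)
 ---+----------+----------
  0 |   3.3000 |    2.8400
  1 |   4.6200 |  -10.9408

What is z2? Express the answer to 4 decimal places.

z2 = 4.6200 − (-10.9408)·(4.6200 − 3.3000) / (-10.9408 − 2.8400)
   = 4.6200 − (-14.441856)/(-13.780800) = 3.572031

3.5720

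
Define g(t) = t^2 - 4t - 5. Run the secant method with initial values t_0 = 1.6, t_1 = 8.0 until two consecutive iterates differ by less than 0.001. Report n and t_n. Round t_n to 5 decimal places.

g(1.6) = -8.8400000, g(8.0) = 27.0000000
t_2 = 8.0000000 − 27.0000000·(6.4000000)/(35.8400000) = 3.1785714;  |Δ| = 4.8214286
g(3.1785714) = -7.6109694
t_3 = 3.1785714 − (-7.6109694)·(-4.8214286)/(-34.6109694) = 4.2388060;  |Δ| = 1.0602345
g(4.2388060) = -3.9877478
t_4 = 4.2388060 − (-3.9877478)·(1.0602345)/(3.6232216) = 5.4057089;  |Δ| = 1.1669030
g(5.4057089) = 2.5988534
t_5 = 5.4057089 − 2.5988534·(1.1669030)/(6.5866012) = 4.9452879;  |Δ| = 0.4604210
g(4.9452879) = -0.3252791
t_6 = 4.9452879 − (-0.3252791)·(-0.4604210)/(-2.9241325) = 4.9965049;  |Δ| = 0.0512170
g(4.9965049) = -0.0209582
t_7 = 4.9965049 − (-0.0209582)·(0.0512170)/(0.3043209) = 5.0000322;  |Δ| = 0.0035273
g(5.0000322) = 0.0001931
t_8 = 5.0000322 − 0.0001931·(0.0035273)/(0.0211513) = 5.0000000;  |Δ| = 0.0000322
|t_8 − t_7| = 0.0000322 < 0.001

n = 8, t_n = 5.00000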